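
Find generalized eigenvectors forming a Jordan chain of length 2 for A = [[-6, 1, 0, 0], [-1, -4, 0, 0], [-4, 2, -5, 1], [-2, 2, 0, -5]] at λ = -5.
We seek v_1 ∈ ker((A + 5I)^2) \ ker(A + 5I), then set v_{i+1} = (A + 5I) v_i.

One such chain is v_1 = [[0, 1, 0, 0]]^T, v_2 = [[1, 1, 2, 2]]^T. Check: (A + 5I) v_2 = [[0, 0, 0, 0]]^T = 0.

v_1 = [[0, 1, 0, 0]]^T, v_2 = [[1, 1, 2, 2]]^T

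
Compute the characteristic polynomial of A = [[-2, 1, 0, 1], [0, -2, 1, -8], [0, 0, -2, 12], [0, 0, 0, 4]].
xI - A = [[x + 2, -1, 0, -1], [0, x + 2, -1, 8], [0, 0, x + 2, -12], [0, 0, 0, x - 4]].

Expanding det(xI - A) along the first row:
det(xI - A) = + (x + 2)·det([[x + 2, -1, 8], [0, x + 2, -12], [0, 0, x - 4]]) - (-1)·det([[0, -1, 8], [0, x + 2, -12], [0, 0, x - 4]]) + (0)·det([[0, x + 2, 8], [0, 0, -12], [0, 0, x - 4]]) - (-1)·det([[0, x + 2, -1], [0, 0, x + 2], [0, 0, 0]]).

Evaluating gives χ_A(x) = x^4 + 2x^3 - 12x^2 - 40x - 32 = (x - 4)(x + 2)^3.

χ_A(x) = (x - 4)(x + 2)^3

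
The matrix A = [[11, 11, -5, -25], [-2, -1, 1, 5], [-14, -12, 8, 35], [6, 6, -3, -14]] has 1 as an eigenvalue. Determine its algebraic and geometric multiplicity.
The characteristic polynomial is (x - 1)^4, so the factor x - 1 appears with exponent 4: the algebraic multiplicity is 4.

rank(A - I) = 2, so the eigenspace has dimension 4 - 2 = 2: the geometric multiplicity is 2.

Since 2 < 4, A is not diagonalizable.

algebraic multiplicity 4, geometric multiplicity 2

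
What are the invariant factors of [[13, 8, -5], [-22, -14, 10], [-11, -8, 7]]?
x - 2, (x - 2)^2

The Jordan structure of A has elementary divisors (x - 2)^2, (x - 2). Arranging the block sizes at each eigenvalue in decreasing order and taking row products gives the invariant factors.

Invariant factors (smallest first, each dividing the next): x - 2, (x - 2)^2.

Check: the last factor (x - 2)^2 is the minimal polynomial, and the product (x - 2)^3 is the characteristic polynomial.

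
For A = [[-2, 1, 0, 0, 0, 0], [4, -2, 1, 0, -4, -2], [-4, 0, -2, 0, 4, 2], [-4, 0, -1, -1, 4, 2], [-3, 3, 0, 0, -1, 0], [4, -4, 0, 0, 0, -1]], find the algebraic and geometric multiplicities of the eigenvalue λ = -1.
algebraic multiplicity 3, geometric multiplicity 3

The characteristic polynomial is (x + 1)^3(x + 2)^3, so the factor x + 1 appears with exponent 3: the algebraic multiplicity is 3.

rank(A + I) = 3, so the eigenspace has dimension 6 - 3 = 3: the geometric multiplicity is 3.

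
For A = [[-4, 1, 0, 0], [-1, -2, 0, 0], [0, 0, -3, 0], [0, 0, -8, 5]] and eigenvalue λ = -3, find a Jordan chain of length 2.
v_1 = [[2, 3, 1, 1]]^T, v_2 = [[1, 1, 0, 0]]^T

We seek v_1 ∈ ker((A + 3I)^2) \ ker(A + 3I), then set v_{i+1} = (A + 3I) v_i.

One such chain is v_1 = [[2, 3, 1, 1]]^T, v_2 = [[1, 1, 0, 0]]^T. Check: (A + 3I) v_2 = [[0, 0, 0, 0]]^T = 0.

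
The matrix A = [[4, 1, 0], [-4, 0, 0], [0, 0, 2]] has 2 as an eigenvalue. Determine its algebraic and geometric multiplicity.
algebraic multiplicity 3, geometric multiplicity 2

The characteristic polynomial is (x - 2)^3, so the factor x - 2 appears with exponent 3: the algebraic multiplicity is 3.

rank(A - 2I) = 1, so the eigenspace has dimension 3 - 1 = 2: the geometric multiplicity is 2.

Since 2 < 3, A is not diagonalizable.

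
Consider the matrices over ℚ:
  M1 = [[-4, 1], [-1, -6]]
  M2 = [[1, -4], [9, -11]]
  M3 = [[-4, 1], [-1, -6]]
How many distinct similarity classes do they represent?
Characteristic polynomials: χ_{M1} = (x + 5)^2, χ_{M2} = (x + 5)^2, χ_{M3} = (x + 5)^2.

{M1, M2, M3}: invariant factors (x + 5)^2.

Matrices are similar if and only if their invariant-factor lists agree; the partition into similarity classes is {M1, M2, M3}.

1 class: {M1, M2, M3}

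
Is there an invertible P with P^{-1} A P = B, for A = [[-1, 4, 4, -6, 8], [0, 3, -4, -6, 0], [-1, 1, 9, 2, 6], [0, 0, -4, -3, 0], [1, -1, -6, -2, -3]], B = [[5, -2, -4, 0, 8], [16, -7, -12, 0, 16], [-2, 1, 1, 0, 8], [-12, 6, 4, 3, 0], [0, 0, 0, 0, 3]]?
Yes.

Two matrices over a field are similar if and only if they have the same invariant factors.

Both A and B have characteristic polynomial (x - 3)^2(x - 1)(x + 1)^2 and minimal polynomial (x - 3)(x - 1)(x + 1)^2. Computing further, both have invariant factors x - 3, (x - 3)(x - 1)(x + 1)^2. Hence A and B are similar.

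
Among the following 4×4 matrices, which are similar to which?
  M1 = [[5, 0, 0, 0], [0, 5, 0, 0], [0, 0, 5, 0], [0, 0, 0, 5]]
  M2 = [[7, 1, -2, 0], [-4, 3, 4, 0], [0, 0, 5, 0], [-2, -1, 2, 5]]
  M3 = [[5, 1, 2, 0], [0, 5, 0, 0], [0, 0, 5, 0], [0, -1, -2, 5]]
2 classes: {M1}, {M2, M3}

Characteristic polynomials: χ_{M1} = (x - 5)^4, χ_{M2} = (x - 5)^4, χ_{M3} = (x - 5)^4.

{M1}: invariant factors x - 5, x - 5, x - 5, x - 5.

{M2, M3}: invariant factors x - 5, x - 5, (x - 5)^2.

Matrices are similar if and only if their invariant-factor lists agree; the partition into similarity classes is {M1}, {M2, M3}.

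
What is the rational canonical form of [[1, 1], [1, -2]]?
The invariant factors of A (the non-unit diagonal entries of the Smith normal form of xI - A over ℚ[x]) are x^2 + x - 3, each dividing the next. The characteristic polynomial is their product, x^2 + x - 3.

The rational canonical form is the block-diagonal matrix of companion matrices C(f_i):
R = [[0, 3], [1, -1]].

Note the characteristic polynomial does not split into linear factors over ℚ, so A has no Jordan form over ℚ; the rational canonical form exists over any field.

R = [[0, 3], [1, -1]]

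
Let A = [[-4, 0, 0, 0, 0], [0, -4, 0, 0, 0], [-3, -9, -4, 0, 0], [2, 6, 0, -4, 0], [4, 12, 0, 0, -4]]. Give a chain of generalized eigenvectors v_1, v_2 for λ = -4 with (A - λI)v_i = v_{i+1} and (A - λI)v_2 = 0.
v_1 = [[2, -1, 0, 0, -1]]^T, v_2 = [[0, 0, 3, -2, -4]]^T

We seek v_1 ∈ ker((A + 4I)^2) \ ker(A + 4I), then set v_{i+1} = (A + 4I) v_i.

One such chain is v_1 = [[2, -1, 0, 0, -1]]^T, v_2 = [[0, 0, 3, -2, -4]]^T. Check: (A + 4I) v_2 = [[0, 0, 0, 0, 0]]^T = 0.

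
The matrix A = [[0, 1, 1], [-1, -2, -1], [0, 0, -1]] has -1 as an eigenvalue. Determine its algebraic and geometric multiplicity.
algebraic multiplicity 3, geometric multiplicity 2

The characteristic polynomial is (x + 1)^3, so the factor x + 1 appears with exponent 3: the algebraic multiplicity is 3.

rank(A + I) = 1, so the eigenspace has dimension 3 - 1 = 2: the geometric multiplicity is 2.

Since 2 < 3, A is not diagonalizable.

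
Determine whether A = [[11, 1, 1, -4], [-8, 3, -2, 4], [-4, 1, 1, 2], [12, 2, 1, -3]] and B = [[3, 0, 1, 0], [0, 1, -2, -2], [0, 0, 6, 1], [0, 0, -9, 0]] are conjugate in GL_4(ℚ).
No.

trace(A) = 12 but trace(B) = 10. The trace is a similarity invariant, so A and B are not similar.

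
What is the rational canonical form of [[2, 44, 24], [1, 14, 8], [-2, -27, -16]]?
R = [[0, 0, 8], [1, 0, 8], [0, 1, 0]]

The invariant factors of A (the non-unit diagonal entries of the Smith normal form of xI - A over ℚ[x]) are (x + 2)(x^2 - 2x - 4), each dividing the next. The characteristic polynomial is their product, (x + 2)(x^2 - 2x - 4).

The rational canonical form is the block-diagonal matrix of companion matrices C(f_i):
R = [[0, 0, 8], [1, 0, 8], [0, 1, 0]].

Note the characteristic polynomial does not split into linear factors over ℚ, so A has no Jordan form over ℚ; the rational canonical form exists over any field.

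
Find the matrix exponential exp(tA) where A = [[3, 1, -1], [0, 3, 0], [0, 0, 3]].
A has Jordan form J = [[3, 1, 0], [0, 3, 0], [0, 0, 3]] with A = PJP^{-1}, so e^{tA} = P e^{tJ} P^{-1}.

For a Jordan block J_k(λ), e^{tJ_k(λ)} = e^{λt} · (I + tN + t^2 N^2/2! + ... + t^{k-1} N^{k-1}/(k-1)!) where N is the nilpotent superdiagonal part.

Assembling the blocks and conjugating back gives the entries of e^{tA} as shown above.

e^{tA} = [[e^{3*t}, t*e^{3*t}, -t*e^{3*t}], [0, e^{3*t}, 0], [0, 0, e^{3*t}]]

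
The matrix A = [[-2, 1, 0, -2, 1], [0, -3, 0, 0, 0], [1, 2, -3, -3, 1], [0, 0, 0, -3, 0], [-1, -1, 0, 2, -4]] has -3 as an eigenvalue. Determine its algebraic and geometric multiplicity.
algebraic multiplicity 5, geometric multiplicity 3

The characteristic polynomial is (x + 3)^5, so the factor x + 3 appears with exponent 5: the algebraic multiplicity is 5.

rank(A + 3I) = 2, so the eigenspace has dimension 5 - 2 = 3: the geometric multiplicity is 3.

Since 3 < 5, A is not diagonalizable.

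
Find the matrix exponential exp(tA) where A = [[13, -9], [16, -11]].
A has Jordan form J = [[1, 1], [0, 1]] with A = PJP^{-1}, so e^{tA} = P e^{tJ} P^{-1}.

For a Jordan block J_k(λ), e^{tJ_k(λ)} = e^{λt} · (I + tN + t^2 N^2/2! + ... + t^{k-1} N^{k-1}/(k-1)!) where N is the nilpotent superdiagonal part.

Assembling the blocks and conjugating back gives the entries of e^{tA} as shown above.

e^{tA} = [[(12*t + 1)*e^{t}, -9*t*e^{t}], [16*t*e^{t}, (1 - 12*t)*e^{t}]]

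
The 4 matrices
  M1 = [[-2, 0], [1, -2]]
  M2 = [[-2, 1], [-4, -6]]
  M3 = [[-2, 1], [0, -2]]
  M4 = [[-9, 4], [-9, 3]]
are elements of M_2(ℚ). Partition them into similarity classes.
Characteristic polynomials: χ_{M1} = (x + 2)^2, χ_{M2} = (x + 4)^2, χ_{M3} = (x + 2)^2, χ_{M4} = (x + 3)^2.

{M1, M3}: invariant factors (x + 2)^2.

{M2}: invariant factors (x + 4)^2.

{M4}: invariant factors (x + 3)^2.

Matrices are similar if and only if their invariant-factor lists agree; the partition into similarity classes is {M1, M3}, {M2}, {M4}.

3 classes: {M1, M3}, {M2}, {M4}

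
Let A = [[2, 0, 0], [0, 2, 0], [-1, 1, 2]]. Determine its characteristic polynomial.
χ_A(x) = (x - 2)^3

xI - A = [[x - 2, 0, 0], [0, x - 2, 0], [1, -1, x - 2]].

Expanding det(xI - A) along the first row:
det(xI - A) = + (x - 2)·det([[x - 2, 0], [-1, x - 2]]) - (0)·det([[0, 0], [1, x - 2]]) + (0)·det([[0, x - 2], [1, -1]]).

Evaluating gives χ_A(x) = x^3 - 6x^2 + 12x - 8 = (x - 2)^3.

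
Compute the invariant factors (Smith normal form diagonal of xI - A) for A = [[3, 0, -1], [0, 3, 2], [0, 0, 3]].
x - 3, (x - 3)^2

The Jordan structure of A has elementary divisors (x - 3)^2, (x - 3). Arranging the block sizes at each eigenvalue in decreasing order and taking row products gives the invariant factors.

Invariant factors (smallest first, each dividing the next): x - 3, (x - 3)^2.

Check: the last factor (x - 3)^2 is the minimal polynomial, and the product (x - 3)^3 is the characteristic polynomial.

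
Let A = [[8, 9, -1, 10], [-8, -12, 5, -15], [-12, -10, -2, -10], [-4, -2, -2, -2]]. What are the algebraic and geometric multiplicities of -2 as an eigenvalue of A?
The characteristic polynomial is (x + 2)^4, so the factor x + 2 appears with exponent 4: the algebraic multiplicity is 4.

rank(A + 2I) = 2, so the eigenspace has dimension 4 - 2 = 2: the geometric multiplicity is 2.

Since 2 < 4, A is not diagonalizable.

algebraic multiplicity 4, geometric multiplicity 2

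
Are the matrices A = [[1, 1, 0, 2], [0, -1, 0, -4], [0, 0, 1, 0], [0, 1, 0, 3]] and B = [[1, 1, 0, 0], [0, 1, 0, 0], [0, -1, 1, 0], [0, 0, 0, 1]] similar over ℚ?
Two matrices over a field are similar if and only if they have the same invariant factors.

Both A and B have characteristic polynomial (x - 1)^4 and minimal polynomial (x - 1)^2. Computing further, both have invariant factors x - 1, x - 1, (x - 1)^2. Hence A and B are similar.

Yes.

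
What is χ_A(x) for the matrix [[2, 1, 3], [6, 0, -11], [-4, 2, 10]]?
χ_A(x) = (x - 4)^3

xI - A = [[x - 2, -1, -3], [-6, x, 11], [4, -2, x - 10]].

Expanding det(xI - A) along the first row:
det(xI - A) = + (x - 2)·det([[x, 11], [-2, x - 10]]) - (-1)·det([[-6, 11], [4, x - 10]]) + (-3)·det([[-6, x], [4, -2]]).

Evaluating gives χ_A(x) = x^3 - 12x^2 + 48x - 64 = (x - 4)^3.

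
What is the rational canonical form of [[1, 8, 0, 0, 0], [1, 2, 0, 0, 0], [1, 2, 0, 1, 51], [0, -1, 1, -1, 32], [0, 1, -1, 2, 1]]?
The invariant factors of A (the non-unit diagonal entries of the Smith normal form of xI - A over ℚ[x]) are x^2 - 3x - 6, (x + 3)(x^2 - 3x - 6), each dividing the next. The characteristic polynomial is their product, (x + 3)(x^2 - 3x - 6)^2.

The rational canonical form is the block-diagonal matrix of companion matrices C(f_i):
R = [[0, 6, 0, 0, 0], [1, 3, 0, 0, 0], [0, 0, 0, 0, 18], [0, 0, 1, 0, 15], [0, 0, 0, 1, 0]].

Note the characteristic polynomial does not split into linear factors over ℚ, so A has no Jordan form over ℚ; the rational canonical form exists over any field.

R = [[0, 6, 0, 0, 0], [1, 3, 0, 0, 0], [0, 0, 0, 0, 18], [0, 0, 1, 0, 15], [0, 0, 0, 1, 0]]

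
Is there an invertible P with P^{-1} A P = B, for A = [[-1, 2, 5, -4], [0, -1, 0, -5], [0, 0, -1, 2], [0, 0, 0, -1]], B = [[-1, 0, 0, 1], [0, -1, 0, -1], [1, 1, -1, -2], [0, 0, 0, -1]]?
Yes.

Two matrices over a field are similar if and only if they have the same invariant factors.

Both A and B have characteristic polynomial (x + 1)^4 and minimal polynomial (x + 1)^2. Computing further, both have invariant factors (x + 1)^2, (x + 1)^2. Hence A and B are similar.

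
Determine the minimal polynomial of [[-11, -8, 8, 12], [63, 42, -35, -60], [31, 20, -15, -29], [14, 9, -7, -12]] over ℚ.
The characteristic polynomial factors as (x - 1)^4. The minimal polynomial is ∏(x - λ)^{k_λ} where k_λ is the size of the largest Jordan block at λ.

For λ = 1: rank(A - I) = 2, and the largest Jordan block has size 3 (the smallest k with rank((A - I)^k) = rank((A - I)^(k+1))).

So m_A(x) = (x - 1)^3.

m_A(x) = (x - 1)^3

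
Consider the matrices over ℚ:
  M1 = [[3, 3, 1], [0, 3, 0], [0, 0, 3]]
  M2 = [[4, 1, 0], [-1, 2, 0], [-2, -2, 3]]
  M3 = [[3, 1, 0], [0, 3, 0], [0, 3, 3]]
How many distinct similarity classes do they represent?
Characteristic polynomials: χ_{M1} = (x - 3)^3, χ_{M2} = (x - 3)^3, χ_{M3} = (x - 3)^3.

{M1, M2, M3}: invariant factors x - 3, (x - 3)^2.

Matrices are similar if and only if their invariant-factor lists agree; the partition into similarity classes is {M1, M2, M3}.

1 class: {M1, M2, M3}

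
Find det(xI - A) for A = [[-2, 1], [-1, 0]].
xI - A = [[x + 2, -1], [1, x]].

Expanding det(xI - A) along the first row:
det(xI - A) = + (x + 2)·det([[x]]) - (-1)·det([[1]]).

Evaluating gives χ_A(x) = x^2 + 2x + 1 = (x + 1)^2.

χ_A(x) = (x + 1)^2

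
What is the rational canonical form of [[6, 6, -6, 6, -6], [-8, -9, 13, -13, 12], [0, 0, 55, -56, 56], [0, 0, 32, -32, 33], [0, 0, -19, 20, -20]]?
R = [[0, 6, 0, 0, 0], [1, -3, 0, 0, 0], [0, 0, 0, 0, -36], [0, 0, 1, 0, 24], [0, 0, 0, 1, 3]]

The invariant factors of A (the non-unit diagonal entries of the Smith normal form of xI - A over ℚ[x]) are x^2 + 3x - 6, (x - 6)(x^2 + 3x - 6), each dividing the next. The characteristic polynomial is their product, (x - 6)(x^2 + 3x - 6)^2.

The rational canonical form is the block-diagonal matrix of companion matrices C(f_i):
R = [[0, 6, 0, 0, 0], [1, -3, 0, 0, 0], [0, 0, 0, 0, -36], [0, 0, 1, 0, 24], [0, 0, 0, 1, 3]].

Note the characteristic polynomial does not split into linear factors over ℚ, so A has no Jordan form over ℚ; the rational canonical form exists over any field.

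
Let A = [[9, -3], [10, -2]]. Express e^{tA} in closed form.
A has Jordan form J = [[3, 0], [0, 4]] with A = PJP^{-1}, so e^{tA} = P e^{tJ} P^{-1}.

For a Jordan block J_k(λ), e^{tJ_k(λ)} = e^{λt} · (I + tN + t^2 N^2/2! + ... + t^{k-1} N^{k-1}/(k-1)!) where N is the nilpotent superdiagonal part.

Assembling the blocks and conjugating back gives the entries of e^{tA} as shown above.

e^{tA} = [[(6*e^{t} - 5)*e^{3*t}, 3*(1 - e^{t})*e^{3*t}], [10*(e^{t} - 1)*e^{3*t}, (6 - 5*e^{t})*e^{3*t}]]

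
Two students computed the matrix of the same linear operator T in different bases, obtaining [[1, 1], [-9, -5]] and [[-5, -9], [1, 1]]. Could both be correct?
Yes.

Two matrices over a field are similar if and only if they have the same invariant factors.

Both A and B have characteristic polynomial (x + 2)^2 and minimal polynomial (x + 2)^2. Computing further, both have invariant factors (x + 2)^2. Hence A and B are similar.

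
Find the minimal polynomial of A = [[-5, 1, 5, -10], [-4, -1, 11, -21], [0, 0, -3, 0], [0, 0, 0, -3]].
The characteristic polynomial factors as (x + 3)^4. The minimal polynomial is ∏(x - λ)^{k_λ} where k_λ is the size of the largest Jordan block at λ.

For λ = -3: rank(A + 3I) = 2, and the largest Jordan block has size 3 (the smallest k with rank((A + 3I)^k) = rank((A + 3I)^(k+1))).

So m_A(x) = (x + 3)^3.

m_A(x) = (x + 3)^3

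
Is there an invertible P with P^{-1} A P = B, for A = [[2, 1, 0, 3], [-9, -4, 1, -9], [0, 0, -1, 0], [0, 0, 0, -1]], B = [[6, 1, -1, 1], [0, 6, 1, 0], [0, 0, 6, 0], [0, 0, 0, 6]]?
trace(A) = -4 but trace(B) = 24. The trace is a similarity invariant, so A and B are not similar.

No.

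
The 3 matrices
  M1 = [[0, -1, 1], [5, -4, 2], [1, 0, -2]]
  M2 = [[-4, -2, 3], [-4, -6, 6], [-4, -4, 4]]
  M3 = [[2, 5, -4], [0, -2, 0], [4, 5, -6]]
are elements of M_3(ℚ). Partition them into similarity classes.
2 classes: {M1}, {M2, M3}

Characteristic polynomials: χ_{M1} = (x + 2)^3, χ_{M2} = (x + 2)^3, χ_{M3} = (x + 2)^3.

{M1}: invariant factors (x + 2)^3.

{M2, M3}: invariant factors x + 2, (x + 2)^2.

Matrices are similar if and only if their invariant-factor lists agree; the partition into similarity classes is {M1}, {M2, M3}.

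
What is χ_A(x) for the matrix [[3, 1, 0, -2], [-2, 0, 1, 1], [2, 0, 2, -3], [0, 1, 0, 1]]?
xI - A = [[x - 3, -1, 0, 2], [2, x, -1, -1], [-2, 0, x - 2, 3], [0, -1, 0, x - 1]].

Expanding det(xI - A) along the first row:
det(xI - A) = + (x - 3)·det([[x, -1, -1], [0, x - 2, 3], [-1, 0, x - 1]]) - (-1)·det([[2, -1, -1], [-2, x - 2, 3], [0, 0, x - 1]]) + (0)·det([[2, x, -1], [-2, 0, 3], [0, -1, x - 1]]) - (2)·det([[2, x, -1], [-2, 0, x - 2], [0, -1, 0]]).

Evaluating gives χ_A(x) = x^4 - 6x^3 + 12x^2 - 10x + 3 = (x - 3)(x - 1)^3.

χ_A(x) = (x - 3)(x - 1)^3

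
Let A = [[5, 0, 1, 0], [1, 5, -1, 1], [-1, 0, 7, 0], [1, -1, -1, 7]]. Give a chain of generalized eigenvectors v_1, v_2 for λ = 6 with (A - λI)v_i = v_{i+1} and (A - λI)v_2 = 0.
We seek v_1 ∈ ker((A - 6I)^2) \ ker(A - 6I), then set v_{i+1} = (A - 6I) v_i.

One such chain is v_1 = [[0, -2, 1, -1]]^T, v_2 = [[1, 0, 1, 0]]^T. Check: (A - 6I) v_2 = [[0, 0, 0, 0]]^T = 0.

v_1 = [[0, -2, 1, -1]]^T, v_2 = [[1, 0, 1, 0]]^T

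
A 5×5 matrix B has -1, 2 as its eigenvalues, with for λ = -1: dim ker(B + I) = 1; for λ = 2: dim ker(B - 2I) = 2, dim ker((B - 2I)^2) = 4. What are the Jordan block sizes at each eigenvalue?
λ = -1: successive nullity increments [1] count blocks of size ≥ k; block sizes are [1].
λ = 2: successive nullity increments [2, 2] count blocks of size ≥ k; block sizes are [2, 2].

Jordan blocks: (-1, 1), (2, 2), (2, 2)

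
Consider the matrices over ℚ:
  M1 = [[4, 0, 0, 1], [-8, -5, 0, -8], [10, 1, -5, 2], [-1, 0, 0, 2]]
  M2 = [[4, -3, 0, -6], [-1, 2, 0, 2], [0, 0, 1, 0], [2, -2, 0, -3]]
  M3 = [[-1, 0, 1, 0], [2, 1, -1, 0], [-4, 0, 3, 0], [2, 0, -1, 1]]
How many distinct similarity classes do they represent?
2 classes: {M1}, {M2, M3}

Characteristic polynomials: χ_{M1} = (x - 3)^2(x + 5)^2, χ_{M2} = (x - 1)^4, χ_{M3} = (x - 1)^4.

{M1}: invariant factors (x - 3)^2(x + 5)^2.

{M2, M3}: invariant factors x - 1, x - 1, (x - 1)^2.

Matrices are similar if and only if their invariant-factor lists agree; the partition into similarity classes is {M1}, {M2, M3}.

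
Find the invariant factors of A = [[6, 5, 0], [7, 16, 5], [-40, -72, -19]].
(x - 1)^3

The Jordan structure of A has elementary divisors (x - 1)^3. Arranging the block sizes at each eigenvalue in decreasing order and taking row products gives the invariant factors.

Invariant factors (smallest first, each dividing the next): (x - 1)^3.

Check: the last factor (x - 1)^3 is the minimal polynomial, and the product (x - 1)^3 is the characteristic polynomial.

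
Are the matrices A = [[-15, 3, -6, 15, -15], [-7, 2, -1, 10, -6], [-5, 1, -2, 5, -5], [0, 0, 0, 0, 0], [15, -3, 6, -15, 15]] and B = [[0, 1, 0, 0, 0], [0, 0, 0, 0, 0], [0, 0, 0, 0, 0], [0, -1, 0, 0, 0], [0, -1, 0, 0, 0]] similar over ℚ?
Both have characteristic polynomial x^5, but the minimal polynomial of A is x^3 while the minimal polynomial of B is x^2. The minimal polynomial is a similarity invariant, so A and B are not similar.

No.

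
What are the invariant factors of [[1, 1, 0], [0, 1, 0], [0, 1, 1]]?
x - 1, (x - 1)^2

The Jordan structure of A has elementary divisors (x - 1)^2, (x - 1). Arranging the block sizes at each eigenvalue in decreasing order and taking row products gives the invariant factors.

Invariant factors (smallest first, each dividing the next): x - 1, (x - 1)^2.

Check: the last factor (x - 1)^2 is the minimal polynomial, and the product (x - 1)^3 is the characteristic polynomial.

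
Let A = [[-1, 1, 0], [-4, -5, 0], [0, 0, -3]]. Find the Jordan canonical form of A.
The characteristic polynomial is det(xI - A) = (x + 3)^3, so the eigenvalues are -3 (algebraic multiplicity 3).

For λ = -3: rank(A + 3I) = 1, rank((A + 3I)^2) = 0. The eigenspace has dimension 3 - 1 = 2, so there are 2 Jordan blocks; the rank sequence gives block sizes [2, 1].

Assembling the blocks gives the Jordan form J above.

J = [[-3, 1, 0], [0, -3, 0], [0, 0, -3]]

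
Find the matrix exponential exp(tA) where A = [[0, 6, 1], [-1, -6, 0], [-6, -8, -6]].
A has Jordan form J = [[-4, 1, 0], [0, -4, 1], [0, 0, -4]] with A = PJP^{-1}, so e^{tA} = P e^{tJ} P^{-1}.

For a Jordan block J_k(λ), e^{tJ_k(λ)} = e^{λt} · (I + tN + t^2 N^2/2! + ... + t^{k-1} N^{k-1}/(k-1)!) where N is the nilpotent superdiagonal part.

Assembling the blocks and conjugating back gives the entries of e^{tA} as shown above.

e^{tA} = [[(2*t^2 + 4*t + 1)*e^{-4*t}, 2*t*(t + 3)*e^{-4*t}, t*(t + 1)*e^{-4*t}], [t*(-t - 1)*e^{-4*t}, (-t^2 - 2*t + 1)*e^{-4*t}, -t^2*e^{-4*t}/2], [2*t*(-t - 3)*e^{-4*t}, 2*t*(-t - 4)*e^{-4*t}, (-t^2 - 2*t + 1)*e^{-4*t}]]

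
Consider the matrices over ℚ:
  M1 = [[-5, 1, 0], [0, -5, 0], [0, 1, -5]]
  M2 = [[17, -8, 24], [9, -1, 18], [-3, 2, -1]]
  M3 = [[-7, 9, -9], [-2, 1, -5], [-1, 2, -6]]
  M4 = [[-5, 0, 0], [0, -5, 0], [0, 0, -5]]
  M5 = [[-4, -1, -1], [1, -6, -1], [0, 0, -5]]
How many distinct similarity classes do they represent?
4 classes: {M1, M5}, {M2}, {M3}, {M4}

Characteristic polynomials: χ_{M1} = (x + 5)^3, χ_{M2} = (x - 5)^3, χ_{M3} = (x + 4)^3, χ_{M4} = (x + 5)^3, χ_{M5} = (x + 5)^3.

{M1, M5}: invariant factors x + 5, (x + 5)^2.

{M2}: invariant factors x - 5, (x - 5)^2.

{M3}: invariant factors (x + 4)^3.

{M4}: invariant factors x + 5, x + 5, x + 5.

Matrices are similar if and only if their invariant-factor lists agree; the partition into similarity classes is {M1, M5}, {M2}, {M3}, {M4}.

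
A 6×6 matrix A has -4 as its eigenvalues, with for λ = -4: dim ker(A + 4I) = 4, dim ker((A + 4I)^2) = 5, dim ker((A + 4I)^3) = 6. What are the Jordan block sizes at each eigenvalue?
λ = -4: successive nullity increments [4, 1, 1] count blocks of size ≥ k; block sizes are [3, 1, 1, 1].

Jordan blocks: (-4, 3), (-4, 1), (-4, 1), (-4, 1)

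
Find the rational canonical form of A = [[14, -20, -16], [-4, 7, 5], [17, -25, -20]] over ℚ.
The invariant factors of A (the non-unit diagonal entries of the Smith normal form of xI - A over ℚ[x]) are (x - 2)(x^2 + x - 3), each dividing the next. The characteristic polynomial is their product, (x - 2)(x^2 + x - 3).

The rational canonical form is the block-diagonal matrix of companion matrices C(f_i):
R = [[0, 0, -6], [1, 0, 5], [0, 1, 1]].

Note the characteristic polynomial does not split into linear factors over ℚ, so A has no Jordan form over ℚ; the rational canonical form exists over any field.

R = [[0, 0, -6], [1, 0, 5], [0, 1, 1]]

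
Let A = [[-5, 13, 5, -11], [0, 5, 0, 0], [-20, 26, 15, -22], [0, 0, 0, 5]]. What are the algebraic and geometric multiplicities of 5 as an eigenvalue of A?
The characteristic polynomial is (x - 5)^4, so the factor x - 5 appears with exponent 4: the algebraic multiplicity is 4.

rank(A - 5I) = 1, so the eigenspace has dimension 4 - 1 = 3: the geometric multiplicity is 3.

Since 3 < 4, A is not diagonalizable.

algebraic multiplicity 4, geometric multiplicity 3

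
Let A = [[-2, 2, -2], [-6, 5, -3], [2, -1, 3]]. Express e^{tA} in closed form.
e^{tA} = [[(1 - 4*t)*e^{2*t}, 2*t*e^{2*t}, -2*t*e^{2*t}], [-6*t*e^{2*t}, (3*t + 1)*e^{2*t}, -3*t*e^{2*t}], [2*t*e^{2*t}, -t*e^{2*t}, (t + 1)*e^{2*t}]]

A has Jordan form J = [[2, 1, 0], [0, 2, 0], [0, 0, 2]] with A = PJP^{-1}, so e^{tA} = P e^{tJ} P^{-1}.

For a Jordan block J_k(λ), e^{tJ_k(λ)} = e^{λt} · (I + tN + t^2 N^2/2! + ... + t^{k-1} N^{k-1}/(k-1)!) where N is the nilpotent superdiagonal part.

Assembling the blocks and conjugating back gives the entries of e^{tA} as shown above.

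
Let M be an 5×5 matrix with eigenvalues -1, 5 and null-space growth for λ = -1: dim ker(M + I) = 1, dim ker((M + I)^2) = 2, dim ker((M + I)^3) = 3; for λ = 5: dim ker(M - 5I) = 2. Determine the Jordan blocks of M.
λ = -1: successive nullity increments [1, 1, 1] count blocks of size ≥ k; block sizes are [3].
λ = 5: successive nullity increments [2] count blocks of size ≥ k; block sizes are [1, 1].

Jordan blocks: (-1, 3), (5, 1), (5, 1)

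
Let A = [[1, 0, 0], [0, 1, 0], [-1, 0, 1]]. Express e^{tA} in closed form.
e^{tA} = [[e^{t}, 0, 0], [0, e^{t}, 0], [-t*e^{t}, 0, e^{t}]]

A has Jordan form J = [[1, 1, 0], [0, 1, 0], [0, 0, 1]] with A = PJP^{-1}, so e^{tA} = P e^{tJ} P^{-1}.

For a Jordan block J_k(λ), e^{tJ_k(λ)} = e^{λt} · (I + tN + t^2 N^2/2! + ... + t^{k-1} N^{k-1}/(k-1)!) where N is the nilpotent superdiagonal part.

Assembling the blocks and conjugating back gives the entries of e^{tA} as shown above.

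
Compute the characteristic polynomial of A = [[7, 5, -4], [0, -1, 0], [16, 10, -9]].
χ_A(x) = (x + 1)^3

xI - A = [[x - 7, -5, 4], [0, x + 1, 0], [-16, -10, x + 9]].

Expanding det(xI - A) along the first row:
det(xI - A) = + (x - 7)·det([[x + 1, 0], [-10, x + 9]]) - (-5)·det([[0, 0], [-16, x + 9]]) + (4)·det([[0, x + 1], [-16, -10]]).

Evaluating gives χ_A(x) = x^3 + 3x^2 + 3x + 1 = (x + 1)^3.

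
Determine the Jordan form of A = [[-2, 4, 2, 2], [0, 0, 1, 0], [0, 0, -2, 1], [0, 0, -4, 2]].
The characteristic polynomial is det(xI - A) = x^3(x + 2), so the eigenvalues are -2 (algebraic multiplicity 1), 0 (algebraic multiplicity 3).

For λ = -2: algebraic multiplicity 1 gives one 1×1 block.

For λ = 0: rank(A) = 3, rank(A^2) = 2, rank(A^3) = 1. The eigenspace has dimension 4 - 3 = 1, so there is 1 Jordan block; the rank sequence gives block sizes [3].

Assembling the blocks gives the Jordan form J above.

J = [[-2, 0, 0, 0], [0, 0, 1, 0], [0, 0, 0, 1], [0, 0, 0, 0]]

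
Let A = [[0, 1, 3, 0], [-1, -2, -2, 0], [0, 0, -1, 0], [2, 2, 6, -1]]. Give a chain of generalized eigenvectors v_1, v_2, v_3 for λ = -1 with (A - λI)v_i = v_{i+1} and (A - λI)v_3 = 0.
We seek v_1 ∈ ker((A + I)^3) \ ker((A + I)^2), then set v_{i+1} = (A + I) v_i.

One such chain is v_1 = [[-1, -2, 1, 0]]^T, v_2 = [[0, 1, 0, 0]]^T, v_3 = [[1, -1, 0, 2]]^T. Check: (A + I) v_3 = [[0, 0, 0, 0]]^T = 0.

v_1 = [[-1, -2, 1, 0]]^T, v_2 = [[0, 1, 0, 0]]^T, v_3 = [[1, -1, 0, 2]]^T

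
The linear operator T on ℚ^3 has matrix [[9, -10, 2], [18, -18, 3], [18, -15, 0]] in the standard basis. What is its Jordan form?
J = [[-3, 1, 0], [0, -3, 0], [0, 0, -3]]

The characteristic polynomial is det(xI - A) = (x + 3)^3, so the eigenvalues are -3 (algebraic multiplicity 3).

For λ = -3: rank(A + 3I) = 1, rank((A + 3I)^2) = 0. The eigenspace has dimension 3 - 1 = 2, so there are 2 Jordan blocks; the rank sequence gives block sizes [2, 1].

Assembling the blocks gives the Jordan form J above.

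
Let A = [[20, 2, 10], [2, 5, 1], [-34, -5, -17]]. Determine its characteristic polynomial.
xI - A = [[x - 20, -2, -10], [-2, x - 5, -1], [34, 5, x + 17]].

Expanding det(xI - A) along the first row:
det(xI - A) = + (x - 20)·det([[x - 5, -1], [5, x + 17]]) - (-2)·det([[-2, -1], [34, x + 17]]) + (-10)·det([[-2, x - 5], [34, 5]]).

Evaluating gives χ_A(x) = x^3 - 8x^2 + 16x = x(x - 4)^2.

χ_A(x) = x(x - 4)^2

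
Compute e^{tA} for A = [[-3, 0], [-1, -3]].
A has Jordan form J = [[-3, 1], [0, -3]] with A = PJP^{-1}, so e^{tA} = P e^{tJ} P^{-1}.

For a Jordan block J_k(λ), e^{tJ_k(λ)} = e^{λt} · (I + tN + t^2 N^2/2! + ... + t^{k-1} N^{k-1}/(k-1)!) where N is the nilpotent superdiagonal part.

Assembling the blocks and conjugating back gives the entries of e^{tA} as shown above.

e^{tA} = [[e^{-3*t}, 0], [-t*e^{-3*t}, e^{-3*t}]]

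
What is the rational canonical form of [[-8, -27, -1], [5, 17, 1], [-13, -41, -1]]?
R = [[0, 0, 8], [1, 0, -18], [0, 1, 8]]

The invariant factors of A (the non-unit diagonal entries of the Smith normal form of xI - A over ℚ[x]) are (x - 4)(x^2 - 4x + 2), each dividing the next. The characteristic polynomial is their product, (x - 4)(x^2 - 4x + 2).

The rational canonical form is the block-diagonal matrix of companion matrices C(f_i):
R = [[0, 0, 8], [1, 0, -18], [0, 1, 8]].

Note the characteristic polynomial does not split into linear factors over ℚ, so A has no Jordan form over ℚ; the rational canonical form exists over any field.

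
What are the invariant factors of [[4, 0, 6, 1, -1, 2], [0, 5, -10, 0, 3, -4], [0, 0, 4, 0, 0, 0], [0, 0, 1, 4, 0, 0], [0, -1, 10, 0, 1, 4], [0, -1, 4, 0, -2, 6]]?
The Jordan structure of A has elementary divisors (x - 4)^3, (x - 4)^3. Arranging the block sizes at each eigenvalue in decreasing order and taking row products gives the invariant factors.

Invariant factors (smallest first, each dividing the next): (x - 4)^3, (x - 4)^3.

Check: the last factor (x - 4)^3 is the minimal polynomial, and the product (x - 4)^6 is the characteristic polynomial.

(x - 4)^3, (x - 4)^3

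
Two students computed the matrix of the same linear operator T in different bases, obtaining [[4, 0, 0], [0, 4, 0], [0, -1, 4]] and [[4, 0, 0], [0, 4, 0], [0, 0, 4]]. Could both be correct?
No.

Both have characteristic polynomial (x - 4)^3, but the minimal polynomial of A is (x - 4)^2 while the minimal polynomial of B is x - 4. The minimal polynomial is a similarity invariant, so A and B are not similar.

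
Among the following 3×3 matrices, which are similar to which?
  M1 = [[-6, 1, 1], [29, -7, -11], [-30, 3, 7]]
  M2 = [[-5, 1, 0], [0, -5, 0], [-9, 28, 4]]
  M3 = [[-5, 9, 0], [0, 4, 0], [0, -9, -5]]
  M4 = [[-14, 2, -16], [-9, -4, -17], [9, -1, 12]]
2 classes: {M1, M2, M4}, {M3}

Characteristic polynomials: χ_{M1} = (x - 4)(x + 5)^2, χ_{M2} = (x - 4)(x + 5)^2, χ_{M3} = (x - 4)(x + 5)^2, χ_{M4} = (x - 4)(x + 5)^2.

{M1, M2, M4}: invariant factors (x - 4)(x + 5)^2.

{M3}: invariant factors x + 5, (x - 4)(x + 5).

Matrices are similar if and only if their invariant-factor lists agree; the partition into similarity classes is {M1, M2, M4}, {M3}.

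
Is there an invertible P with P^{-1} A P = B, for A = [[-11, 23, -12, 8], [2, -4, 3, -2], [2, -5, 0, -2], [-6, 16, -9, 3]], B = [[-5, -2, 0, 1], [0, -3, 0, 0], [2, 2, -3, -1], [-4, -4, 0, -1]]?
No.

Both have characteristic polynomial (x + 3)^4, but the minimal polynomial of A is (x + 3)^3 while the minimal polynomial of B is (x + 3)^2. The minimal polynomial is a similarity invariant, so A and B are not similar.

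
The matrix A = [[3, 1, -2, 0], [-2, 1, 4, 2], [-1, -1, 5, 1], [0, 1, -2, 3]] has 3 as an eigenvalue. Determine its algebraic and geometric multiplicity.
The characteristic polynomial is (x - 3)^4, so the factor x - 3 appears with exponent 4: the algebraic multiplicity is 4.

rank(A - 3I) = 2, so the eigenspace has dimension 4 - 2 = 2: the geometric multiplicity is 2.

Since 2 < 4, A is not diagonalizable.

algebraic multiplicity 4, geometric multiplicity 2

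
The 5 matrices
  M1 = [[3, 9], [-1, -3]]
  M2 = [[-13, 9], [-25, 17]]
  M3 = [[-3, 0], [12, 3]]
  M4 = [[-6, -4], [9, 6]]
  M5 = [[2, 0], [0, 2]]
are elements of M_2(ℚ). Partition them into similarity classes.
Characteristic polynomials: χ_{M1} = x^2, χ_{M2} = (x - 2)^2, χ_{M3} = (x - 3)(x + 3), χ_{M4} = x^2, χ_{M5} = (x - 2)^2.

{M1, M4}: invariant factors x^2.

{M2}: invariant factors (x - 2)^2.

{M3}: invariant factors (x - 3)(x + 3).

{M5}: invariant factors x - 2, x - 2.

Matrices are similar if and only if their invariant-factor lists agree; the partition into similarity classes is {M1, M4}, {M2}, {M3}, {M5}.

4 classes: {M1, M4}, {M2}, {M3}, {M5}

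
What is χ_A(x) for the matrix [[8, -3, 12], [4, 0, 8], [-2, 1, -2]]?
xI - A = [[x - 8, 3, -12], [-4, x, -8], [2, -1, x + 2]].

Expanding det(xI - A) along the first row:
det(xI - A) = + (x - 8)·det([[x, -8], [-1, x + 2]]) - (3)·det([[-4, -8], [2, x + 2]]) + (-12)·det([[-4, x], [2, -1]]).

Evaluating gives χ_A(x) = x^3 - 6x^2 + 12x - 8 = (x - 2)^3.

χ_A(x) = (x - 2)^3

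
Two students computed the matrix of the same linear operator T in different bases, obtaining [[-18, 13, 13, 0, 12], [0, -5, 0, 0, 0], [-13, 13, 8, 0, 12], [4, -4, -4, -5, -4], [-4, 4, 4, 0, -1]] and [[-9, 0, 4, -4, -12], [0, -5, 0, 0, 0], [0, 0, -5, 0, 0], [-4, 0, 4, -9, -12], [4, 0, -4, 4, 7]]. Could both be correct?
No.

Both have characteristic polynomial (x + 1)(x + 5)^4, but the minimal polynomial of A is (x + 1)(x + 5)^2 while the minimal polynomial of B is (x + 1)(x + 5). The minimal polynomial is a similarity invariant, so A and B are not similar.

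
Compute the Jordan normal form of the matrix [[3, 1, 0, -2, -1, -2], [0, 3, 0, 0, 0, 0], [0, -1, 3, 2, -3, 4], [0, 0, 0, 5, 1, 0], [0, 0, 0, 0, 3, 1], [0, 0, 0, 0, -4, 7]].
J = [[3, 1, 0, 0, 0, 0], [0, 3, 0, 0, 0, 0], [0, 0, 3, 0, 0, 0], [0, 0, 0, 5, 1, 0], [0, 0, 0, 0, 5, 1], [0, 0, 0, 0, 0, 5]]

The characteristic polynomial is det(xI - A) = (x - 5)^3(x - 3)^3, so the eigenvalues are 3 (algebraic multiplicity 3), 5 (algebraic multiplicity 3).

For λ = 3: rank(A - 3I) = 4, rank((A - 3I)^2) = 3. The eigenspace has dimension 6 - 4 = 2, so there are 2 Jordan blocks; the rank sequence gives block sizes [2, 1].

For λ = 5: rank(A - 5I) = 5, rank((A - 5I)^2) = 4, rank((A - 5I)^3) = 3. The eigenspace has dimension 6 - 5 = 1, so there is 1 Jordan block; the rank sequence gives block sizes [3].

Assembling the blocks gives the Jordan form J above.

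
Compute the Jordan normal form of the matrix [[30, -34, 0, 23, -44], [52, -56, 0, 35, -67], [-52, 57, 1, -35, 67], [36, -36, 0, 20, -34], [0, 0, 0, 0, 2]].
J = [[-4, 1, 0, 0, 0], [0, -4, 0, 0, 0], [0, 0, 1, 0, 0], [0, 0, 0, 2, 1], [0, 0, 0, 0, 2]]

The characteristic polynomial is det(xI - A) = (x - 2)^2(x - 1)(x + 4)^2, so the eigenvalues are -4 (algebraic multiplicity 2), 1 (algebraic multiplicity 1), 2 (algebraic multiplicity 2).

For λ = -4: rank(A + 4I) = 4, rank((A + 4I)^2) = 3. The eigenspace has dimension 5 - 4 = 1, so there is 1 Jordan block; the rank sequence gives block sizes [2].

For λ = 1: algebraic multiplicity 1 gives one 1×1 block.

For λ = 2: rank(A - 2I) = 4, rank((A - 2I)^2) = 3. The eigenspace has dimension 5 - 4 = 1, so there is 1 Jordan block; the rank sequence gives block sizes [2].

Assembling the blocks gives the Jordan form J above.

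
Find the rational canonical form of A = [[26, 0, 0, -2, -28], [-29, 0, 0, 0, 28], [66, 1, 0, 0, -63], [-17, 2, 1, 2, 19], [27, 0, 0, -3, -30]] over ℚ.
The invariant factors of A (the non-unit diagonal entries of the Smith normal form of xI - A over ℚ[x]) are (x - 2)(x + 4)(x^3 - x - 3), each dividing the next. The characteristic polynomial is their product, (x - 2)(x + 4)(x^3 - x - 3).

The rational canonical form is the block-diagonal matrix of companion matrices C(f_i):
R = [[0, 0, 0, 0, -24], [1, 0, 0, 0, -2], [0, 1, 0, 0, 5], [0, 0, 1, 0, 9], [0, 0, 0, 1, -2]].

Note the characteristic polynomial does not split into linear factors over ℚ, so A has no Jordan form over ℚ; the rational canonical form exists over any field.

R = [[0, 0, 0, 0, -24], [1, 0, 0, 0, -2], [0, 1, 0, 0, 5], [0, 0, 1, 0, 9], [0, 0, 0, 1, -2]]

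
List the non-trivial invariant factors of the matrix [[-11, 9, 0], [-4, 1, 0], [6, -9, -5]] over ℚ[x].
The Jordan structure of A has elementary divisors (x + 5)^2, (x + 5). Arranging the block sizes at each eigenvalue in decreasing order and taking row products gives the invariant factors.

Invariant factors (smallest first, each dividing the next): x + 5, (x + 5)^2.

Check: the last factor (x + 5)^2 is the minimal polynomial, and the product (x + 5)^3 is the characteristic polynomial.

x + 5, (x + 5)^2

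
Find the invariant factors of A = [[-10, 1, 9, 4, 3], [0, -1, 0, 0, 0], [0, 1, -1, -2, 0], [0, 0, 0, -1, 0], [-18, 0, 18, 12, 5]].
x + 1, x + 1, (x + 1)^2(x + 4)

The Jordan structure of A has elementary divisors (x + 4), (x + 1)^2, (x + 1), (x + 1). Arranging the block sizes at each eigenvalue in decreasing order and taking row products gives the invariant factors.

Invariant factors (smallest first, each dividing the next): x + 1, x + 1, (x + 1)^2(x + 4).

Check: the last factor (x + 1)^2(x + 4) is the minimal polynomial, and the product (x + 1)^4(x + 4) is the characteristic polynomial.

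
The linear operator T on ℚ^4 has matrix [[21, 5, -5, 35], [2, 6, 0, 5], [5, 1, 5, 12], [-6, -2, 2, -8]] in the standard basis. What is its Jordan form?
The characteristic polynomial is det(xI - A) = (x - 6)^4, so the eigenvalues are 6 (algebraic multiplicity 4).

For λ = 6: rank(A - 6I) = 2, rank((A - 6I)^2) = 0. The eigenspace has dimension 4 - 2 = 2, so there are 2 Jordan blocks; the rank sequence gives block sizes [2, 2].

Assembling the blocks gives the Jordan form J above.

J = [[6, 1, 0, 0], [0, 6, 0, 0], [0, 0, 6, 1], [0, 0, 0, 6]]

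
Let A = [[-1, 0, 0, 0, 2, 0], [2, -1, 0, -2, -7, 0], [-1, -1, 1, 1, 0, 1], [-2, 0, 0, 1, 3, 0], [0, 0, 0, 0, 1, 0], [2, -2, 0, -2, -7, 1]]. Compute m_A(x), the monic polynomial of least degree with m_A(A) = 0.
m_A(x) = (x - 1)^3(x + 1)

The characteristic polynomial factors as (x - 1)^4(x + 1)^2. The minimal polynomial is ∏(x - λ)^{k_λ} where k_λ is the size of the largest Jordan block at λ.

For λ = -1: rank(A + I) = 4, and the largest Jordan block has size 1 (the smallest k with rank((A + I)^k) = rank((A + I)^(k+1))).
For λ = 1: rank(A - I) = 4, and the largest Jordan block has size 3 (the smallest k with rank((A - I)^k) = rank((A - I)^(k+1))).

So m_A(x) = (x - 1)^3(x + 1).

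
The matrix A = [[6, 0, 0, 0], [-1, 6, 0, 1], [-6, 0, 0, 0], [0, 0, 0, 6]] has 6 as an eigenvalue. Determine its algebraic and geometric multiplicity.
algebraic multiplicity 3, geometric multiplicity 2

The characteristic polynomial is x(x - 6)^3, so the factor x - 6 appears with exponent 3: the algebraic multiplicity is 3.

rank(A - 6I) = 2, so the eigenspace has dimension 4 - 2 = 2: the geometric multiplicity is 2.

Since 2 < 3, A is not diagonalizable.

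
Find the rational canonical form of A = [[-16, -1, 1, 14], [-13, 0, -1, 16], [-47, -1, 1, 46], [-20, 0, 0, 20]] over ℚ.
R = [[0, 0, 0, -20], [1, 0, 0, -11], [0, 1, 0, 3], [0, 0, 1, 5]]

The invariant factors of A (the non-unit diagonal entries of the Smith normal form of xI - A over ℚ[x]) are (x - 5)(x^3 - 3x - 4), each dividing the next. The characteristic polynomial is their product, (x - 5)(x^3 - 3x - 4).

The rational canonical form is the block-diagonal matrix of companion matrices C(f_i):
R = [[0, 0, 0, -20], [1, 0, 0, -11], [0, 1, 0, 3], [0, 0, 1, 5]].

Note the characteristic polynomial does not split into linear factors over ℚ, so A has no Jordan form over ℚ; the rational canonical form exists over any field.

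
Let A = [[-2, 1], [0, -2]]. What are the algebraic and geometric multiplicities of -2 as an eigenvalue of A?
The characteristic polynomial is (x + 2)^2, so the factor x + 2 appears with exponent 2: the algebraic multiplicity is 2.

rank(A + 2I) = 1, so the eigenspace has dimension 2 - 1 = 1: the geometric multiplicity is 1.

Since 1 < 2, A is not diagonalizable.

algebraic multiplicity 2, geometric multiplicity 1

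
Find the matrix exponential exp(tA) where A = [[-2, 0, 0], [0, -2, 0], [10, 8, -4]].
A has Jordan form J = [[-4, 0, 0], [0, -2, 0], [0, 0, -2]] with A = PJP^{-1}, so e^{tA} = P e^{tJ} P^{-1}.

For a Jordan block J_k(λ), e^{tJ_k(λ)} = e^{λt} · (I + tN + t^2 N^2/2! + ... + t^{k-1} N^{k-1}/(k-1)!) where N is the nilpotent superdiagonal part.

Assembling the blocks and conjugating back gives the entries of e^{tA} as shown above.

e^{tA} = [[e^{-2*t}, 0, 0], [0, e^{-2*t}, 0], [(5*e^{2*t} - 5)*e^{-4*t}, (4*e^{2*t} - 4)*e^{-4*t}, e^{-4*t}]]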